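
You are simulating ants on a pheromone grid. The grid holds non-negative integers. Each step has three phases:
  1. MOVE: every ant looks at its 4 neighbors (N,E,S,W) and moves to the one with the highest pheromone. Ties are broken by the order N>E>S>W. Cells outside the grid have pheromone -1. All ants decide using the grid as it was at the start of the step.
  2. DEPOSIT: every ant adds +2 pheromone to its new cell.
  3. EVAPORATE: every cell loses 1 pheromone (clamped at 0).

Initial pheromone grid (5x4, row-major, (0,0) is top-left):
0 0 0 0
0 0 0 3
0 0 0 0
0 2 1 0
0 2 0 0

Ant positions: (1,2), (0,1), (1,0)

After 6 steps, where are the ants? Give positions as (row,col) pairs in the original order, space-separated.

Step 1: ant0:(1,2)->E->(1,3) | ant1:(0,1)->E->(0,2) | ant2:(1,0)->N->(0,0)
  grid max=4 at (1,3)
Step 2: ant0:(1,3)->N->(0,3) | ant1:(0,2)->E->(0,3) | ant2:(0,0)->E->(0,1)
  grid max=3 at (0,3)
Step 3: ant0:(0,3)->S->(1,3) | ant1:(0,3)->S->(1,3) | ant2:(0,1)->E->(0,2)
  grid max=6 at (1,3)
Step 4: ant0:(1,3)->N->(0,3) | ant1:(1,3)->N->(0,3) | ant2:(0,2)->E->(0,3)
  grid max=7 at (0,3)
Step 5: ant0:(0,3)->S->(1,3) | ant1:(0,3)->S->(1,3) | ant2:(0,3)->S->(1,3)
  grid max=10 at (1,3)
Step 6: ant0:(1,3)->N->(0,3) | ant1:(1,3)->N->(0,3) | ant2:(1,3)->N->(0,3)
  grid max=11 at (0,3)

(0,3) (0,3) (0,3)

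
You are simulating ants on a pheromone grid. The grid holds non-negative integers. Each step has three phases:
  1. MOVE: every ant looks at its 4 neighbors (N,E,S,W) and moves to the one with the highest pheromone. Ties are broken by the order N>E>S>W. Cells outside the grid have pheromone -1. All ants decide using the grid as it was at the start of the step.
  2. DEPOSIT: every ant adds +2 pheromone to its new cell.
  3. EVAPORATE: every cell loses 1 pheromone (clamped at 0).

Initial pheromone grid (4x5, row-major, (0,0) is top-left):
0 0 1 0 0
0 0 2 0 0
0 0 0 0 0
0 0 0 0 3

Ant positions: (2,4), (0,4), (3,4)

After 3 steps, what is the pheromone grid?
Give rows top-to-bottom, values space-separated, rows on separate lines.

After step 1: ants at (3,4),(1,4),(2,4)
  0 0 0 0 0
  0 0 1 0 1
  0 0 0 0 1
  0 0 0 0 4
After step 2: ants at (2,4),(2,4),(3,4)
  0 0 0 0 0
  0 0 0 0 0
  0 0 0 0 4
  0 0 0 0 5
After step 3: ants at (3,4),(3,4),(2,4)
  0 0 0 0 0
  0 0 0 0 0
  0 0 0 0 5
  0 0 0 0 8

0 0 0 0 0
0 0 0 0 0
0 0 0 0 5
0 0 0 0 8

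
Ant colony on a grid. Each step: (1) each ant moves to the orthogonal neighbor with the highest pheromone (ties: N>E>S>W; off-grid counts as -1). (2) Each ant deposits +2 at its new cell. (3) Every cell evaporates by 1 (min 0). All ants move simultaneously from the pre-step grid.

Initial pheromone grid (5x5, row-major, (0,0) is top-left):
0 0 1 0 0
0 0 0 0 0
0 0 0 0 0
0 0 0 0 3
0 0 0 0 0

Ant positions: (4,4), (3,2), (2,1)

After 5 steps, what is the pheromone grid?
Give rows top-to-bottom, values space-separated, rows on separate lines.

After step 1: ants at (3,4),(2,2),(1,1)
  0 0 0 0 0
  0 1 0 0 0
  0 0 1 0 0
  0 0 0 0 4
  0 0 0 0 0
After step 2: ants at (2,4),(1,2),(0,1)
  0 1 0 0 0
  0 0 1 0 0
  0 0 0 0 1
  0 0 0 0 3
  0 0 0 0 0
After step 3: ants at (3,4),(0,2),(0,2)
  0 0 3 0 0
  0 0 0 0 0
  0 0 0 0 0
  0 0 0 0 4
  0 0 0 0 0
After step 4: ants at (2,4),(0,3),(0,3)
  0 0 2 3 0
  0 0 0 0 0
  0 0 0 0 1
  0 0 0 0 3
  0 0 0 0 0
After step 5: ants at (3,4),(0,2),(0,2)
  0 0 5 2 0
  0 0 0 0 0
  0 0 0 0 0
  0 0 0 0 4
  0 0 0 0 0

0 0 5 2 0
0 0 0 0 0
0 0 0 0 0
0 0 0 0 4
0 0 0 0 0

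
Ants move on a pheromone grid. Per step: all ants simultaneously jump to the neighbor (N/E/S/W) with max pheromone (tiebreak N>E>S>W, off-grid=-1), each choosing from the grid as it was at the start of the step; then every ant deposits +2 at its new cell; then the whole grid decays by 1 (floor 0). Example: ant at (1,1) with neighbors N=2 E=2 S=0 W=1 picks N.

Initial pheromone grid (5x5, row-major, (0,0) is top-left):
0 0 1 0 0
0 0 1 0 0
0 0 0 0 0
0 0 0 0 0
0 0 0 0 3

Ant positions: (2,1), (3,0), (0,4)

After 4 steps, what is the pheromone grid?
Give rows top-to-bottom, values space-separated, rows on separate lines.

After step 1: ants at (1,1),(2,0),(1,4)
  0 0 0 0 0
  0 1 0 0 1
  1 0 0 0 0
  0 0 0 0 0
  0 0 0 0 2
After step 2: ants at (0,1),(1,0),(0,4)
  0 1 0 0 1
  1 0 0 0 0
  0 0 0 0 0
  0 0 0 0 0
  0 0 0 0 1
After step 3: ants at (0,2),(0,0),(1,4)
  1 0 1 0 0
  0 0 0 0 1
  0 0 0 0 0
  0 0 0 0 0
  0 0 0 0 0
After step 4: ants at (0,3),(0,1),(0,4)
  0 1 0 1 1
  0 0 0 0 0
  0 0 0 0 0
  0 0 0 0 0
  0 0 0 0 0

0 1 0 1 1
0 0 0 0 0
0 0 0 0 0
0 0 0 0 0
0 0 0 0 0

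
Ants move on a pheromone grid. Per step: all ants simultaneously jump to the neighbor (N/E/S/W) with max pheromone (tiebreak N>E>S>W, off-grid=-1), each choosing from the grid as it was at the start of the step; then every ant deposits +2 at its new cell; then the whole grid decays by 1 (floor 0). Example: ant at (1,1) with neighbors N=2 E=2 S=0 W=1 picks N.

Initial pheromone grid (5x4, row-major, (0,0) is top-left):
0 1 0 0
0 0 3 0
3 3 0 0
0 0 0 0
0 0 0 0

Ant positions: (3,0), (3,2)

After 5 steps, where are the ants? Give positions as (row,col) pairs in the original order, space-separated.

Step 1: ant0:(3,0)->N->(2,0) | ant1:(3,2)->N->(2,2)
  grid max=4 at (2,0)
Step 2: ant0:(2,0)->E->(2,1) | ant1:(2,2)->N->(1,2)
  grid max=3 at (1,2)
Step 3: ant0:(2,1)->W->(2,0) | ant1:(1,2)->N->(0,2)
  grid max=4 at (2,0)
Step 4: ant0:(2,0)->E->(2,1) | ant1:(0,2)->S->(1,2)
  grid max=3 at (1,2)
Step 5: ant0:(2,1)->W->(2,0) | ant1:(1,2)->N->(0,2)
  grid max=4 at (2,0)

(2,0) (0,2)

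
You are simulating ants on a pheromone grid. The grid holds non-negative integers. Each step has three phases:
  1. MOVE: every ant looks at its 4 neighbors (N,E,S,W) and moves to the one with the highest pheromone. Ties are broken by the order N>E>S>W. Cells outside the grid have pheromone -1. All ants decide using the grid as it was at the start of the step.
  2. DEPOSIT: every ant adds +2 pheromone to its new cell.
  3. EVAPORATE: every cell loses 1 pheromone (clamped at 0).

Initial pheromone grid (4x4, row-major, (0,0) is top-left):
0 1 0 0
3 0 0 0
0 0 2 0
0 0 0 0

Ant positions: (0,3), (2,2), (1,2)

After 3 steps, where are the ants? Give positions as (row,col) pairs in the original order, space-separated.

Step 1: ant0:(0,3)->S->(1,3) | ant1:(2,2)->N->(1,2) | ant2:(1,2)->S->(2,2)
  grid max=3 at (2,2)
Step 2: ant0:(1,3)->W->(1,2) | ant1:(1,2)->S->(2,2) | ant2:(2,2)->N->(1,2)
  grid max=4 at (1,2)
Step 3: ant0:(1,2)->S->(2,2) | ant1:(2,2)->N->(1,2) | ant2:(1,2)->S->(2,2)
  grid max=7 at (2,2)

(2,2) (1,2) (2,2)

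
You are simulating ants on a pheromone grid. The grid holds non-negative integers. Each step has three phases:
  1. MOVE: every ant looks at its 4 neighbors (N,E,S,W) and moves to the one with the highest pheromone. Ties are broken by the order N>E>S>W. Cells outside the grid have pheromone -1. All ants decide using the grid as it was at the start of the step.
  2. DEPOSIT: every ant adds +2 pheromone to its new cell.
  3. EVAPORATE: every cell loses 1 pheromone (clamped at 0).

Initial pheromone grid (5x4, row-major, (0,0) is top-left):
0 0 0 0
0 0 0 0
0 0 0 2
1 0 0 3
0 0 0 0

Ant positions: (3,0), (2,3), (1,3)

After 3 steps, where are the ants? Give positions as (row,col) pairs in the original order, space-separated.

Step 1: ant0:(3,0)->N->(2,0) | ant1:(2,3)->S->(3,3) | ant2:(1,3)->S->(2,3)
  grid max=4 at (3,3)
Step 2: ant0:(2,0)->N->(1,0) | ant1:(3,3)->N->(2,3) | ant2:(2,3)->S->(3,3)
  grid max=5 at (3,3)
Step 3: ant0:(1,0)->N->(0,0) | ant1:(2,3)->S->(3,3) | ant2:(3,3)->N->(2,3)
  grid max=6 at (3,3)

(0,0) (3,3) (2,3)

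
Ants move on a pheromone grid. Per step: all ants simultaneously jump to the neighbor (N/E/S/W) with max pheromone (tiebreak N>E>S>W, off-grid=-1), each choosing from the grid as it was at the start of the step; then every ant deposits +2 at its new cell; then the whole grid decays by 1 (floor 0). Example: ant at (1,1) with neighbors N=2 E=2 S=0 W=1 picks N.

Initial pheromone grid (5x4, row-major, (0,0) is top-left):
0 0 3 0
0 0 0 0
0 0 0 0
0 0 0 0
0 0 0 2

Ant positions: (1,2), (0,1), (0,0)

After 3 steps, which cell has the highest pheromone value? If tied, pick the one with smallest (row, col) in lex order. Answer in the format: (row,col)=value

Answer: (0,2)=10

Derivation:
Step 1: ant0:(1,2)->N->(0,2) | ant1:(0,1)->E->(0,2) | ant2:(0,0)->E->(0,1)
  grid max=6 at (0,2)
Step 2: ant0:(0,2)->W->(0,1) | ant1:(0,2)->W->(0,1) | ant2:(0,1)->E->(0,2)
  grid max=7 at (0,2)
Step 3: ant0:(0,1)->E->(0,2) | ant1:(0,1)->E->(0,2) | ant2:(0,2)->W->(0,1)
  grid max=10 at (0,2)
Final grid:
  0 5 10 0
  0 0 0 0
  0 0 0 0
  0 0 0 0
  0 0 0 0
Max pheromone 10 at (0,2)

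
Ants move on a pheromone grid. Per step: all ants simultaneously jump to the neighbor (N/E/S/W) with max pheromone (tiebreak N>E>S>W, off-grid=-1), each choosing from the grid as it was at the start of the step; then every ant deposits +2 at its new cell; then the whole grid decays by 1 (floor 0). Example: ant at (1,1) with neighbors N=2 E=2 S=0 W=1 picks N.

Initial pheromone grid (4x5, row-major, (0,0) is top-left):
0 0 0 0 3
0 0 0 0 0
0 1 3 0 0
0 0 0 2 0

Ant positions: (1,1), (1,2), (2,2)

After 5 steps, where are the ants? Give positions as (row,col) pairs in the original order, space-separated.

Step 1: ant0:(1,1)->S->(2,1) | ant1:(1,2)->S->(2,2) | ant2:(2,2)->W->(2,1)
  grid max=4 at (2,1)
Step 2: ant0:(2,1)->E->(2,2) | ant1:(2,2)->W->(2,1) | ant2:(2,1)->E->(2,2)
  grid max=7 at (2,2)
Step 3: ant0:(2,2)->W->(2,1) | ant1:(2,1)->E->(2,2) | ant2:(2,2)->W->(2,1)
  grid max=8 at (2,1)
Step 4: ant0:(2,1)->E->(2,2) | ant1:(2,2)->W->(2,1) | ant2:(2,1)->E->(2,2)
  grid max=11 at (2,2)
Step 5: ant0:(2,2)->W->(2,1) | ant1:(2,1)->E->(2,2) | ant2:(2,2)->W->(2,1)
  grid max=12 at (2,1)

(2,1) (2,2) (2,1)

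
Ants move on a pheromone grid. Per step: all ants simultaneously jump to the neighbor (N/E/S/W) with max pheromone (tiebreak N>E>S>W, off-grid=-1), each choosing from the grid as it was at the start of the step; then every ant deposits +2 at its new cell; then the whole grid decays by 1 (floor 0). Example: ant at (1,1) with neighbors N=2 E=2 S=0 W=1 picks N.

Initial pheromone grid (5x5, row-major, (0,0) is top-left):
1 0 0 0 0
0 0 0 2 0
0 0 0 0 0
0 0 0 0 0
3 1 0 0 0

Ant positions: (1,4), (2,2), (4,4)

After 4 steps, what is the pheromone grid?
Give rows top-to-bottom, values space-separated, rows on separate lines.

After step 1: ants at (1,3),(1,2),(3,4)
  0 0 0 0 0
  0 0 1 3 0
  0 0 0 0 0
  0 0 0 0 1
  2 0 0 0 0
After step 2: ants at (1,2),(1,3),(2,4)
  0 0 0 0 0
  0 0 2 4 0
  0 0 0 0 1
  0 0 0 0 0
  1 0 0 0 0
After step 3: ants at (1,3),(1,2),(1,4)
  0 0 0 0 0
  0 0 3 5 1
  0 0 0 0 0
  0 0 0 0 0
  0 0 0 0 0
After step 4: ants at (1,2),(1,3),(1,3)
  0 0 0 0 0
  0 0 4 8 0
  0 0 0 0 0
  0 0 0 0 0
  0 0 0 0 0

0 0 0 0 0
0 0 4 8 0
0 0 0 0 0
0 0 0 0 0
0 0 0 0 0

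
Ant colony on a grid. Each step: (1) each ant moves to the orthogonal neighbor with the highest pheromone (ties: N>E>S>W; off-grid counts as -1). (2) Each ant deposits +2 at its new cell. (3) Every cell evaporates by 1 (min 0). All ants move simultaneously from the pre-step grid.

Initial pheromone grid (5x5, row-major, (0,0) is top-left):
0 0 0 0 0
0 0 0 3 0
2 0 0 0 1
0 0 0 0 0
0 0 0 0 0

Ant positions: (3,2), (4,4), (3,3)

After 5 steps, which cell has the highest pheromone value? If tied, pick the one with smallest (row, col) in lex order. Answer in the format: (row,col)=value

Step 1: ant0:(3,2)->N->(2,2) | ant1:(4,4)->N->(3,4) | ant2:(3,3)->N->(2,3)
  grid max=2 at (1,3)
Step 2: ant0:(2,2)->E->(2,3) | ant1:(3,4)->N->(2,4) | ant2:(2,3)->N->(1,3)
  grid max=3 at (1,3)
Step 3: ant0:(2,3)->N->(1,3) | ant1:(2,4)->W->(2,3) | ant2:(1,3)->S->(2,3)
  grid max=5 at (2,3)
Step 4: ant0:(1,3)->S->(2,3) | ant1:(2,3)->N->(1,3) | ant2:(2,3)->N->(1,3)
  grid max=7 at (1,3)
Step 5: ant0:(2,3)->N->(1,3) | ant1:(1,3)->S->(2,3) | ant2:(1,3)->S->(2,3)
  grid max=9 at (2,3)
Final grid:
  0 0 0 0 0
  0 0 0 8 0
  0 0 0 9 0
  0 0 0 0 0
  0 0 0 0 0
Max pheromone 9 at (2,3)

Answer: (2,3)=9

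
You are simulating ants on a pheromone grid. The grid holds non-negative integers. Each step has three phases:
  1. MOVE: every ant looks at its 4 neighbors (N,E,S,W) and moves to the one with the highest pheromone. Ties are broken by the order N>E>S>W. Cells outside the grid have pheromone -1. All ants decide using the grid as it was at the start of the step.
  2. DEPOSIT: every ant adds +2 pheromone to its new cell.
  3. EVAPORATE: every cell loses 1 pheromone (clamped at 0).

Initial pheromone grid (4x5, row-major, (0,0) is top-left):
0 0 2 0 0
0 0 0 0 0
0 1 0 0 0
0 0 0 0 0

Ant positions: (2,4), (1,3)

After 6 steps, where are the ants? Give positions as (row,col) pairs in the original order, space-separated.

Step 1: ant0:(2,4)->N->(1,4) | ant1:(1,3)->N->(0,3)
  grid max=1 at (0,2)
Step 2: ant0:(1,4)->N->(0,4) | ant1:(0,3)->W->(0,2)
  grid max=2 at (0,2)
Step 3: ant0:(0,4)->S->(1,4) | ant1:(0,2)->E->(0,3)
  grid max=1 at (0,2)
Step 4: ant0:(1,4)->N->(0,4) | ant1:(0,3)->W->(0,2)
  grid max=2 at (0,2)
Step 5: ant0:(0,4)->S->(1,4) | ant1:(0,2)->E->(0,3)
  grid max=1 at (0,2)
Step 6: ant0:(1,4)->N->(0,4) | ant1:(0,3)->W->(0,2)
  grid max=2 at (0,2)

(0,4) (0,2)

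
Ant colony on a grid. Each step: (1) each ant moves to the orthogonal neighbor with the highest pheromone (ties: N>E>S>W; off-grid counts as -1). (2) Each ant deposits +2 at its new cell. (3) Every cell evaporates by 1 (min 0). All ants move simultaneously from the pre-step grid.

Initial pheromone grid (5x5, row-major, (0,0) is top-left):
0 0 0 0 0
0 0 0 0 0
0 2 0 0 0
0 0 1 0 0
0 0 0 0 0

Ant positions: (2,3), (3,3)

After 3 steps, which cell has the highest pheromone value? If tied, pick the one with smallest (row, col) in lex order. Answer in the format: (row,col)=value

Step 1: ant0:(2,3)->N->(1,3) | ant1:(3,3)->W->(3,2)
  grid max=2 at (3,2)
Step 2: ant0:(1,3)->N->(0,3) | ant1:(3,2)->N->(2,2)
  grid max=1 at (0,3)
Step 3: ant0:(0,3)->E->(0,4) | ant1:(2,2)->S->(3,2)
  grid max=2 at (3,2)
Final grid:
  0 0 0 0 1
  0 0 0 0 0
  0 0 0 0 0
  0 0 2 0 0
  0 0 0 0 0
Max pheromone 2 at (3,2)

Answer: (3,2)=2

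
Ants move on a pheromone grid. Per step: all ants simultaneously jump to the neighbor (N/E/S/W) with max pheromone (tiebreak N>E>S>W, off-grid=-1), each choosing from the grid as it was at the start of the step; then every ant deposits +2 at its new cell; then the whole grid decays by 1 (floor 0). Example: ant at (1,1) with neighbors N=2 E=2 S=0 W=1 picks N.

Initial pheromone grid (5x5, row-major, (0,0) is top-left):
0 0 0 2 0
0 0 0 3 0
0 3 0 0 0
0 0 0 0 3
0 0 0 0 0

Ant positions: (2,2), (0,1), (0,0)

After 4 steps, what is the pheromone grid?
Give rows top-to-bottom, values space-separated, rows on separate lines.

After step 1: ants at (2,1),(0,2),(0,1)
  0 1 1 1 0
  0 0 0 2 0
  0 4 0 0 0
  0 0 0 0 2
  0 0 0 0 0
After step 2: ants at (1,1),(0,3),(0,2)
  0 0 2 2 0
  0 1 0 1 0
  0 3 0 0 0
  0 0 0 0 1
  0 0 0 0 0
After step 3: ants at (2,1),(0,2),(0,3)
  0 0 3 3 0
  0 0 0 0 0
  0 4 0 0 0
  0 0 0 0 0
  0 0 0 0 0
After step 4: ants at (1,1),(0,3),(0,2)
  0 0 4 4 0
  0 1 0 0 0
  0 3 0 0 0
  0 0 0 0 0
  0 0 0 0 0

0 0 4 4 0
0 1 0 0 0
0 3 0 0 0
0 0 0 0 0
0 0 0 0 0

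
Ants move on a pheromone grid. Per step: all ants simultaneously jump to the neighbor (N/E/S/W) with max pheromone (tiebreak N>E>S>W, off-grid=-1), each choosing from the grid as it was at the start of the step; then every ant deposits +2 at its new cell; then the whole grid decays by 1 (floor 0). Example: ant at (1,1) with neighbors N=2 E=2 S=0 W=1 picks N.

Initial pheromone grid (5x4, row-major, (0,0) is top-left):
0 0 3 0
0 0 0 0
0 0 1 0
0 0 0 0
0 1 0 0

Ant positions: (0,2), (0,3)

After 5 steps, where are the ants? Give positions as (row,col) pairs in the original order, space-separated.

Step 1: ant0:(0,2)->E->(0,3) | ant1:(0,3)->W->(0,2)
  grid max=4 at (0,2)
Step 2: ant0:(0,3)->W->(0,2) | ant1:(0,2)->E->(0,3)
  grid max=5 at (0,2)
Step 3: ant0:(0,2)->E->(0,3) | ant1:(0,3)->W->(0,2)
  grid max=6 at (0,2)
Step 4: ant0:(0,3)->W->(0,2) | ant1:(0,2)->E->(0,3)
  grid max=7 at (0,2)
Step 5: ant0:(0,2)->E->(0,3) | ant1:(0,3)->W->(0,2)
  grid max=8 at (0,2)

(0,3) (0,2)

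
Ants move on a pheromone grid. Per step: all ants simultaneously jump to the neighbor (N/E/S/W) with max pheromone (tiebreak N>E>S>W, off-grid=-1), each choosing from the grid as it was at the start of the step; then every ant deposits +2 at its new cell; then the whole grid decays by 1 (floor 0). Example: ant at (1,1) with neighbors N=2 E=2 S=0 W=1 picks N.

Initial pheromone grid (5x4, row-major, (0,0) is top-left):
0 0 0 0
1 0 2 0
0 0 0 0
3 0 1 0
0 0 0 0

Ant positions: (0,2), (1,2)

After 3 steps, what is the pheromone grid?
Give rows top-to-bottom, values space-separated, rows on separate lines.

After step 1: ants at (1,2),(0,2)
  0 0 1 0
  0 0 3 0
  0 0 0 0
  2 0 0 0
  0 0 0 0
After step 2: ants at (0,2),(1,2)
  0 0 2 0
  0 0 4 0
  0 0 0 0
  1 0 0 0
  0 0 0 0
After step 3: ants at (1,2),(0,2)
  0 0 3 0
  0 0 5 0
  0 0 0 0
  0 0 0 0
  0 0 0 0

0 0 3 0
0 0 5 0
0 0 0 0
0 0 0 0
0 0 0 0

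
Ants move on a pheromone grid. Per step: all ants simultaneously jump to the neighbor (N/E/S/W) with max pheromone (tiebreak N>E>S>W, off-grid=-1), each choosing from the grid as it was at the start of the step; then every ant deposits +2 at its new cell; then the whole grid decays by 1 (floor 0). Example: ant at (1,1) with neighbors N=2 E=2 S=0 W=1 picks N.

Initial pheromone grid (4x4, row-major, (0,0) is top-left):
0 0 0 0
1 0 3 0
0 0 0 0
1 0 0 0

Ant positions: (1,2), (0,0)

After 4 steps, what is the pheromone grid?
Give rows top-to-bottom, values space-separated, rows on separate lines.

After step 1: ants at (0,2),(1,0)
  0 0 1 0
  2 0 2 0
  0 0 0 0
  0 0 0 0
After step 2: ants at (1,2),(0,0)
  1 0 0 0
  1 0 3 0
  0 0 0 0
  0 0 0 0
After step 3: ants at (0,2),(1,0)
  0 0 1 0
  2 0 2 0
  0 0 0 0
  0 0 0 0
After step 4: ants at (1,2),(0,0)
  1 0 0 0
  1 0 3 0
  0 0 0 0
  0 0 0 0

1 0 0 0
1 0 3 0
0 0 0 0
0 0 0 0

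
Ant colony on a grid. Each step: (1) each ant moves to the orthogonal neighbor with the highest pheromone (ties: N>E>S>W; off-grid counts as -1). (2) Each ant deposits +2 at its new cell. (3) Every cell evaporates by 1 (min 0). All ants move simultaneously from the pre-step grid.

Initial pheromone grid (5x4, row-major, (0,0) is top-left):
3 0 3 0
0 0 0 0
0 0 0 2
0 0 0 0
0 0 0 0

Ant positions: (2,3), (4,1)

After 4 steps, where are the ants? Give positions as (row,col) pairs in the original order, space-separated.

Step 1: ant0:(2,3)->N->(1,3) | ant1:(4,1)->N->(3,1)
  grid max=2 at (0,0)
Step 2: ant0:(1,3)->S->(2,3) | ant1:(3,1)->N->(2,1)
  grid max=2 at (2,3)
Step 3: ant0:(2,3)->N->(1,3) | ant1:(2,1)->N->(1,1)
  grid max=1 at (1,1)
Step 4: ant0:(1,3)->S->(2,3) | ant1:(1,1)->N->(0,1)
  grid max=2 at (2,3)

(2,3) (0,1)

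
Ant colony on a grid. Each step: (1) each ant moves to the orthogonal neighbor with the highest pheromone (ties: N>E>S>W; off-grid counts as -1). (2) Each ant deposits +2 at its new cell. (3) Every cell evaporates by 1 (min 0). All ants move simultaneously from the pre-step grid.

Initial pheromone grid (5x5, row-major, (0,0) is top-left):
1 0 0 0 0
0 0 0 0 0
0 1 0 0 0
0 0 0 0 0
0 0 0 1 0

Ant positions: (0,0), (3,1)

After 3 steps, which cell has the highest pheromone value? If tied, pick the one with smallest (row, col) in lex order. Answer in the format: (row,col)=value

Answer: (2,1)=2

Derivation:
Step 1: ant0:(0,0)->E->(0,1) | ant1:(3,1)->N->(2,1)
  grid max=2 at (2,1)
Step 2: ant0:(0,1)->E->(0,2) | ant1:(2,1)->N->(1,1)
  grid max=1 at (0,2)
Step 3: ant0:(0,2)->E->(0,3) | ant1:(1,1)->S->(2,1)
  grid max=2 at (2,1)
Final grid:
  0 0 0 1 0
  0 0 0 0 0
  0 2 0 0 0
  0 0 0 0 0
  0 0 0 0 0
Max pheromone 2 at (2,1)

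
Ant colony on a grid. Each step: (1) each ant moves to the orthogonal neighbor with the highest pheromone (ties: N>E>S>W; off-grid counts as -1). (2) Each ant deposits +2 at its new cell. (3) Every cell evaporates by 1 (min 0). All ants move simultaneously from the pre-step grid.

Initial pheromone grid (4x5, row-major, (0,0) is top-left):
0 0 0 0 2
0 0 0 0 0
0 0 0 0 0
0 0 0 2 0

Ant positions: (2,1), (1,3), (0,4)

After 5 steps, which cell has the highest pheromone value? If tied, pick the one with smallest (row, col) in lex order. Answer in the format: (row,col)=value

Step 1: ant0:(2,1)->N->(1,1) | ant1:(1,3)->N->(0,3) | ant2:(0,4)->S->(1,4)
  grid max=1 at (0,3)
Step 2: ant0:(1,1)->N->(0,1) | ant1:(0,3)->E->(0,4) | ant2:(1,4)->N->(0,4)
  grid max=4 at (0,4)
Step 3: ant0:(0,1)->E->(0,2) | ant1:(0,4)->S->(1,4) | ant2:(0,4)->S->(1,4)
  grid max=3 at (0,4)
Step 4: ant0:(0,2)->E->(0,3) | ant1:(1,4)->N->(0,4) | ant2:(1,4)->N->(0,4)
  grid max=6 at (0,4)
Step 5: ant0:(0,3)->E->(0,4) | ant1:(0,4)->S->(1,4) | ant2:(0,4)->S->(1,4)
  grid max=7 at (0,4)
Final grid:
  0 0 0 0 7
  0 0 0 0 5
  0 0 0 0 0
  0 0 0 0 0
Max pheromone 7 at (0,4)

Answer: (0,4)=7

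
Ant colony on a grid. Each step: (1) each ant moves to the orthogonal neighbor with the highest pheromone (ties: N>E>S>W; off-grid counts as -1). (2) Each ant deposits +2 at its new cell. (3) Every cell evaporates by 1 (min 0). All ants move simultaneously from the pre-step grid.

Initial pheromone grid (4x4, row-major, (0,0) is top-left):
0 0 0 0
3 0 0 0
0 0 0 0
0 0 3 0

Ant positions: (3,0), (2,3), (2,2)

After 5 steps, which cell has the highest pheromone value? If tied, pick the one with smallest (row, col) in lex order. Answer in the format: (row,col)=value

Answer: (3,2)=4

Derivation:
Step 1: ant0:(3,0)->N->(2,0) | ant1:(2,3)->N->(1,3) | ant2:(2,2)->S->(3,2)
  grid max=4 at (3,2)
Step 2: ant0:(2,0)->N->(1,0) | ant1:(1,3)->N->(0,3) | ant2:(3,2)->N->(2,2)
  grid max=3 at (1,0)
Step 3: ant0:(1,0)->N->(0,0) | ant1:(0,3)->S->(1,3) | ant2:(2,2)->S->(3,2)
  grid max=4 at (3,2)
Step 4: ant0:(0,0)->S->(1,0) | ant1:(1,3)->N->(0,3) | ant2:(3,2)->N->(2,2)
  grid max=3 at (1,0)
Step 5: ant0:(1,0)->N->(0,0) | ant1:(0,3)->S->(1,3) | ant2:(2,2)->S->(3,2)
  grid max=4 at (3,2)
Final grid:
  1 0 0 0
  2 0 0 1
  0 0 0 0
  0 0 4 0
Max pheromone 4 at (3,2)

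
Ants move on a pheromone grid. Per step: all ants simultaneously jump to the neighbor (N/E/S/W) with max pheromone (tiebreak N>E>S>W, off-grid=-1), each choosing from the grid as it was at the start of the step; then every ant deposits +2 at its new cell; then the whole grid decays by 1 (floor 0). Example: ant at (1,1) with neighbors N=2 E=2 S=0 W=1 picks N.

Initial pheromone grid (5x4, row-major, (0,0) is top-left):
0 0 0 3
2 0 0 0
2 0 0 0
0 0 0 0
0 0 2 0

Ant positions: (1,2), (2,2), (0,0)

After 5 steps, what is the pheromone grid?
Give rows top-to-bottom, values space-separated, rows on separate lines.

After step 1: ants at (0,2),(1,2),(1,0)
  0 0 1 2
  3 0 1 0
  1 0 0 0
  0 0 0 0
  0 0 1 0
After step 2: ants at (0,3),(0,2),(2,0)
  0 0 2 3
  2 0 0 0
  2 0 0 0
  0 0 0 0
  0 0 0 0
After step 3: ants at (0,2),(0,3),(1,0)
  0 0 3 4
  3 0 0 0
  1 0 0 0
  0 0 0 0
  0 0 0 0
After step 4: ants at (0,3),(0,2),(2,0)
  0 0 4 5
  2 0 0 0
  2 0 0 0
  0 0 0 0
  0 0 0 0
After step 5: ants at (0,2),(0,3),(1,0)
  0 0 5 6
  3 0 0 0
  1 0 0 0
  0 0 0 0
  0 0 0 0

0 0 5 6
3 0 0 0
1 0 0 0
0 0 0 0
0 0 0 0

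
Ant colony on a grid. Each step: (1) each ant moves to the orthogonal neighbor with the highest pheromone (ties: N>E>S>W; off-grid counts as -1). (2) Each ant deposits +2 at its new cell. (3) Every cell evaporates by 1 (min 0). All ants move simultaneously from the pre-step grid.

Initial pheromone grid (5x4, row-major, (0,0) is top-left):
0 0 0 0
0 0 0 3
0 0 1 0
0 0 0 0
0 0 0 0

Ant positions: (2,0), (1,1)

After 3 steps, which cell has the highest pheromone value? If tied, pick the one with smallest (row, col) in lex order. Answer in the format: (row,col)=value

Answer: (0,1)=1

Derivation:
Step 1: ant0:(2,0)->N->(1,0) | ant1:(1,1)->N->(0,1)
  grid max=2 at (1,3)
Step 2: ant0:(1,0)->N->(0,0) | ant1:(0,1)->E->(0,2)
  grid max=1 at (0,0)
Step 3: ant0:(0,0)->E->(0,1) | ant1:(0,2)->E->(0,3)
  grid max=1 at (0,1)
Final grid:
  0 1 0 1
  0 0 0 0
  0 0 0 0
  0 0 0 0
  0 0 0 0
Max pheromone 1 at (0,1)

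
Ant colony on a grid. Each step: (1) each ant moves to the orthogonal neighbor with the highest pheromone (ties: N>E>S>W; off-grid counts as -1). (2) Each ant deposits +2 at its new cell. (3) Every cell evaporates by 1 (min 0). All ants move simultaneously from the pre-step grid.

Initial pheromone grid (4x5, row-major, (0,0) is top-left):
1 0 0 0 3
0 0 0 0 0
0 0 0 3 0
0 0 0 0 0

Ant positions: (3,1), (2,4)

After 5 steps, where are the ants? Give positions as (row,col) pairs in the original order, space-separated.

Step 1: ant0:(3,1)->N->(2,1) | ant1:(2,4)->W->(2,3)
  grid max=4 at (2,3)
Step 2: ant0:(2,1)->N->(1,1) | ant1:(2,3)->N->(1,3)
  grid max=3 at (2,3)
Step 3: ant0:(1,1)->N->(0,1) | ant1:(1,3)->S->(2,3)
  grid max=4 at (2,3)
Step 4: ant0:(0,1)->E->(0,2) | ant1:(2,3)->N->(1,3)
  grid max=3 at (2,3)
Step 5: ant0:(0,2)->E->(0,3) | ant1:(1,3)->S->(2,3)
  grid max=4 at (2,3)

(0,3) (2,3)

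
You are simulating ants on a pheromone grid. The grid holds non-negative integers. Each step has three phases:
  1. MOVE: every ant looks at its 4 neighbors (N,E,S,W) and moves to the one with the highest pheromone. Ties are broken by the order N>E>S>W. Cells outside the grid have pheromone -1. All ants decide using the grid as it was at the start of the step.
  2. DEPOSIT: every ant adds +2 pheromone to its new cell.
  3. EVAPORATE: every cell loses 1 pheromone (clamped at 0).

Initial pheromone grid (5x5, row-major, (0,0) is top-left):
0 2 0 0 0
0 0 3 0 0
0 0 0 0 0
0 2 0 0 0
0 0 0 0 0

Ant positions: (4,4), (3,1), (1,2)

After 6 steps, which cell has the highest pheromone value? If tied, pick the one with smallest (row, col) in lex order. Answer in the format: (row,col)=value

Step 1: ant0:(4,4)->N->(3,4) | ant1:(3,1)->N->(2,1) | ant2:(1,2)->N->(0,2)
  grid max=2 at (1,2)
Step 2: ant0:(3,4)->N->(2,4) | ant1:(2,1)->S->(3,1) | ant2:(0,2)->S->(1,2)
  grid max=3 at (1,2)
Step 3: ant0:(2,4)->N->(1,4) | ant1:(3,1)->N->(2,1) | ant2:(1,2)->N->(0,2)
  grid max=2 at (1,2)
Step 4: ant0:(1,4)->N->(0,4) | ant1:(2,1)->S->(3,1) | ant2:(0,2)->S->(1,2)
  grid max=3 at (1,2)
Step 5: ant0:(0,4)->S->(1,4) | ant1:(3,1)->N->(2,1) | ant2:(1,2)->N->(0,2)
  grid max=2 at (1,2)
Step 6: ant0:(1,4)->N->(0,4) | ant1:(2,1)->S->(3,1) | ant2:(0,2)->S->(1,2)
  grid max=3 at (1,2)
Final grid:
  0 0 0 0 1
  0 0 3 0 0
  0 0 0 0 0
  0 2 0 0 0
  0 0 0 0 0
Max pheromone 3 at (1,2)

Answer: (1,2)=3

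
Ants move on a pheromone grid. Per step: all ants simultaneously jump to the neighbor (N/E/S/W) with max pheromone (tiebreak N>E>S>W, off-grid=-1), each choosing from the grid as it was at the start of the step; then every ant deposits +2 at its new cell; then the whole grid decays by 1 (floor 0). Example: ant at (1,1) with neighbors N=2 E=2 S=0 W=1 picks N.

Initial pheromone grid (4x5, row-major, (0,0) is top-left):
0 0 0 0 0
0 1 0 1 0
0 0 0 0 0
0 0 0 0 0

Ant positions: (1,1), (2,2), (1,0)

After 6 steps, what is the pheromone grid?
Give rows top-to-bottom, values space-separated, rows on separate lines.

After step 1: ants at (0,1),(1,2),(1,1)
  0 1 0 0 0
  0 2 1 0 0
  0 0 0 0 0
  0 0 0 0 0
After step 2: ants at (1,1),(1,1),(0,1)
  0 2 0 0 0
  0 5 0 0 0
  0 0 0 0 0
  0 0 0 0 0
After step 3: ants at (0,1),(0,1),(1,1)
  0 5 0 0 0
  0 6 0 0 0
  0 0 0 0 0
  0 0 0 0 0
After step 4: ants at (1,1),(1,1),(0,1)
  0 6 0 0 0
  0 9 0 0 0
  0 0 0 0 0
  0 0 0 0 0
After step 5: ants at (0,1),(0,1),(1,1)
  0 9 0 0 0
  0 10 0 0 0
  0 0 0 0 0
  0 0 0 0 0
After step 6: ants at (1,1),(1,1),(0,1)
  0 10 0 0 0
  0 13 0 0 0
  0 0 0 0 0
  0 0 0 0 0

0 10 0 0 0
0 13 0 0 0
0 0 0 0 0
0 0 0 0 0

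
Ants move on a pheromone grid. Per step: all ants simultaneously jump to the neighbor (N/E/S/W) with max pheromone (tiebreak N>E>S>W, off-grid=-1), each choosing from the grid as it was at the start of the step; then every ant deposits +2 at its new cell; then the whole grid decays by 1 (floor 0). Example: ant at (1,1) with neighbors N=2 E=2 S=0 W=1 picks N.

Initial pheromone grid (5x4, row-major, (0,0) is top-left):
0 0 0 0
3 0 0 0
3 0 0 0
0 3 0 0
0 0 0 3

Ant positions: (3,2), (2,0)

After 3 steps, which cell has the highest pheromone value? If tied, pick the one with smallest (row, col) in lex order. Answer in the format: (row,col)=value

Step 1: ant0:(3,2)->W->(3,1) | ant1:(2,0)->N->(1,0)
  grid max=4 at (1,0)
Step 2: ant0:(3,1)->N->(2,1) | ant1:(1,0)->S->(2,0)
  grid max=3 at (1,0)
Step 3: ant0:(2,1)->S->(3,1) | ant1:(2,0)->N->(1,0)
  grid max=4 at (1,0)
Final grid:
  0 0 0 0
  4 0 0 0
  2 0 0 0
  0 4 0 0
  0 0 0 0
Max pheromone 4 at (1,0)

Answer: (1,0)=4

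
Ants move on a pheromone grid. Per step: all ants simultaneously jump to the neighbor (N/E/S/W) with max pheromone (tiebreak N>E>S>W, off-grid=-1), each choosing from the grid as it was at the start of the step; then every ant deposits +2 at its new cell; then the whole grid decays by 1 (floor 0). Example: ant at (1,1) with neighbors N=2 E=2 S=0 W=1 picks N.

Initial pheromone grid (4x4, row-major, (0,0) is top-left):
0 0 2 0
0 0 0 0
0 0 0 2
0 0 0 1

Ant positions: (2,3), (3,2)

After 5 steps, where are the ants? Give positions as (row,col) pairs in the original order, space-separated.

Step 1: ant0:(2,3)->S->(3,3) | ant1:(3,2)->E->(3,3)
  grid max=4 at (3,3)
Step 2: ant0:(3,3)->N->(2,3) | ant1:(3,3)->N->(2,3)
  grid max=4 at (2,3)
Step 3: ant0:(2,3)->S->(3,3) | ant1:(2,3)->S->(3,3)
  grid max=6 at (3,3)
Step 4: ant0:(3,3)->N->(2,3) | ant1:(3,3)->N->(2,3)
  grid max=6 at (2,3)
Step 5: ant0:(2,3)->S->(3,3) | ant1:(2,3)->S->(3,3)
  grid max=8 at (3,3)

(3,3) (3,3)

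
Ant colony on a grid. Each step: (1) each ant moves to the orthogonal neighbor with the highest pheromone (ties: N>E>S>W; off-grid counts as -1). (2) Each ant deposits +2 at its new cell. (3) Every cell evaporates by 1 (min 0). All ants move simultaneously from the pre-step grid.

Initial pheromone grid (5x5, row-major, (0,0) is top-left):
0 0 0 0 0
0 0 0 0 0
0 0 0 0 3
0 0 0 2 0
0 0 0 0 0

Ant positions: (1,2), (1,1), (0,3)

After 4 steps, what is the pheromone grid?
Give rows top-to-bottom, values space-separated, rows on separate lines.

After step 1: ants at (0,2),(0,1),(0,4)
  0 1 1 0 1
  0 0 0 0 0
  0 0 0 0 2
  0 0 0 1 0
  0 0 0 0 0
After step 2: ants at (0,1),(0,2),(1,4)
  0 2 2 0 0
  0 0 0 0 1
  0 0 0 0 1
  0 0 0 0 0
  0 0 0 0 0
After step 3: ants at (0,2),(0,1),(2,4)
  0 3 3 0 0
  0 0 0 0 0
  0 0 0 0 2
  0 0 0 0 0
  0 0 0 0 0
After step 4: ants at (0,1),(0,2),(1,4)
  0 4 4 0 0
  0 0 0 0 1
  0 0 0 0 1
  0 0 0 0 0
  0 0 0 0 0

0 4 4 0 0
0 0 0 0 1
0 0 0 0 1
0 0 0 0 0
0 0 0 0 0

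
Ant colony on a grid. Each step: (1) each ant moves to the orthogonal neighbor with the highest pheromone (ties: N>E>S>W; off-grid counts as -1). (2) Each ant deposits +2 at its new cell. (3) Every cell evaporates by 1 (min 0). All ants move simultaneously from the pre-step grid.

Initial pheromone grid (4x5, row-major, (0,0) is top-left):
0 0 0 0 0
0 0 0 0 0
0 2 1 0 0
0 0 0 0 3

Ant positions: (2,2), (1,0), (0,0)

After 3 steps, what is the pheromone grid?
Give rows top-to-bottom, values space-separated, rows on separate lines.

After step 1: ants at (2,1),(0,0),(0,1)
  1 1 0 0 0
  0 0 0 0 0
  0 3 0 0 0
  0 0 0 0 2
After step 2: ants at (1,1),(0,1),(0,0)
  2 2 0 0 0
  0 1 0 0 0
  0 2 0 0 0
  0 0 0 0 1
After step 3: ants at (0,1),(0,0),(0,1)
  3 5 0 0 0
  0 0 0 0 0
  0 1 0 0 0
  0 0 0 0 0

3 5 0 0 0
0 0 0 0 0
0 1 0 0 0
0 0 0 0 0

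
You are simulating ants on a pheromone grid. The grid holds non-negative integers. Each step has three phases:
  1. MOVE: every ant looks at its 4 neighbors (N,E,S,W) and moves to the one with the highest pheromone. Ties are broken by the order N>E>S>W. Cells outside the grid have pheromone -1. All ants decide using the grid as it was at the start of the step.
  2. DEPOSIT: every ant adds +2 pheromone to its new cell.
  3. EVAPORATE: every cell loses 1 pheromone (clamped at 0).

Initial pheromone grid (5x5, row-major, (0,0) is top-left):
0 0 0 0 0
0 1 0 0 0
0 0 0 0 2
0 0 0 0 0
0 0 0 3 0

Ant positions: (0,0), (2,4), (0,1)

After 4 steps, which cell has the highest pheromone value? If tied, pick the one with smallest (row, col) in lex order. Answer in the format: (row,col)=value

Answer: (1,1)=5

Derivation:
Step 1: ant0:(0,0)->E->(0,1) | ant1:(2,4)->N->(1,4) | ant2:(0,1)->S->(1,1)
  grid max=2 at (1,1)
Step 2: ant0:(0,1)->S->(1,1) | ant1:(1,4)->S->(2,4) | ant2:(1,1)->N->(0,1)
  grid max=3 at (1,1)
Step 3: ant0:(1,1)->N->(0,1) | ant1:(2,4)->N->(1,4) | ant2:(0,1)->S->(1,1)
  grid max=4 at (1,1)
Step 4: ant0:(0,1)->S->(1,1) | ant1:(1,4)->S->(2,4) | ant2:(1,1)->N->(0,1)
  grid max=5 at (1,1)
Final grid:
  0 4 0 0 0
  0 5 0 0 0
  0 0 0 0 2
  0 0 0 0 0
  0 0 0 0 0
Max pheromone 5 at (1,1)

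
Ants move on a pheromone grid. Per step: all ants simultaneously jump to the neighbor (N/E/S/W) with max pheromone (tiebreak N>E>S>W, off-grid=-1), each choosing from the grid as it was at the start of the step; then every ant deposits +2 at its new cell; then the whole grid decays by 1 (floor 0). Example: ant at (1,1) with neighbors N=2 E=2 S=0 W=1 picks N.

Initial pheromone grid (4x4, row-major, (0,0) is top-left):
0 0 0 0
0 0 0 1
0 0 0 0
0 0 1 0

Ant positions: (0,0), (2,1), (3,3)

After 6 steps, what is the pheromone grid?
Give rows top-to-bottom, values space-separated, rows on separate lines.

After step 1: ants at (0,1),(1,1),(3,2)
  0 1 0 0
  0 1 0 0
  0 0 0 0
  0 0 2 0
After step 2: ants at (1,1),(0,1),(2,2)
  0 2 0 0
  0 2 0 0
  0 0 1 0
  0 0 1 0
After step 3: ants at (0,1),(1,1),(3,2)
  0 3 0 0
  0 3 0 0
  0 0 0 0
  0 0 2 0
After step 4: ants at (1,1),(0,1),(2,2)
  0 4 0 0
  0 4 0 0
  0 0 1 0
  0 0 1 0
After step 5: ants at (0,1),(1,1),(3,2)
  0 5 0 0
  0 5 0 0
  0 0 0 0
  0 0 2 0
After step 6: ants at (1,1),(0,1),(2,2)
  0 6 0 0
  0 6 0 0
  0 0 1 0
  0 0 1 0

0 6 0 0
0 6 0 0
0 0 1 0
0 0 1 0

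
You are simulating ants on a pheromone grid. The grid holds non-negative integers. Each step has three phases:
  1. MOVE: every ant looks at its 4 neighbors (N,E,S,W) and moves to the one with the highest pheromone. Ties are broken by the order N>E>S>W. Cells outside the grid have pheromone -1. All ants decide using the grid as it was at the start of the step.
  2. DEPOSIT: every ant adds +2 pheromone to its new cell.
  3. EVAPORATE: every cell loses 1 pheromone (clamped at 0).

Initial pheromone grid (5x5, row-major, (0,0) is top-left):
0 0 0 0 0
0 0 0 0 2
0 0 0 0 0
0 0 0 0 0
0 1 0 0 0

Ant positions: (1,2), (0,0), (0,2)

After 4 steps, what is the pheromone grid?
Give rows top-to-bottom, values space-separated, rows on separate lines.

After step 1: ants at (0,2),(0,1),(0,3)
  0 1 1 1 0
  0 0 0 0 1
  0 0 0 0 0
  0 0 0 0 0
  0 0 0 0 0
After step 2: ants at (0,3),(0,2),(0,2)
  0 0 4 2 0
  0 0 0 0 0
  0 0 0 0 0
  0 0 0 0 0
  0 0 0 0 0
After step 3: ants at (0,2),(0,3),(0,3)
  0 0 5 5 0
  0 0 0 0 0
  0 0 0 0 0
  0 0 0 0 0
  0 0 0 0 0
After step 4: ants at (0,3),(0,2),(0,2)
  0 0 8 6 0
  0 0 0 0 0
  0 0 0 0 0
  0 0 0 0 0
  0 0 0 0 0

0 0 8 6 0
0 0 0 0 0
0 0 0 0 0
0 0 0 0 0
0 0 0 0 0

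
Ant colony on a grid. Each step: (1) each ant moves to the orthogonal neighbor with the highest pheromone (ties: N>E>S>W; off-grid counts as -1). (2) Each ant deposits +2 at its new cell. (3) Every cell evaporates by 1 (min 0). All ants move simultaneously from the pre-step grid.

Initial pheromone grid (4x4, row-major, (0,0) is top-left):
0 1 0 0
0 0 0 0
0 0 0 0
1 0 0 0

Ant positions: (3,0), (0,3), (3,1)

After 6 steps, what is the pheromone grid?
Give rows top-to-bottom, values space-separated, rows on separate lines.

After step 1: ants at (2,0),(1,3),(3,0)
  0 0 0 0
  0 0 0 1
  1 0 0 0
  2 0 0 0
After step 2: ants at (3,0),(0,3),(2,0)
  0 0 0 1
  0 0 0 0
  2 0 0 0
  3 0 0 0
After step 3: ants at (2,0),(1,3),(3,0)
  0 0 0 0
  0 0 0 1
  3 0 0 0
  4 0 0 0
After step 4: ants at (3,0),(0,3),(2,0)
  0 0 0 1
  0 0 0 0
  4 0 0 0
  5 0 0 0
After step 5: ants at (2,0),(1,3),(3,0)
  0 0 0 0
  0 0 0 1
  5 0 0 0
  6 0 0 0
After step 6: ants at (3,0),(0,3),(2,0)
  0 0 0 1
  0 0 0 0
  6 0 0 0
  7 0 0 0

0 0 0 1
0 0 0 0
6 0 0 0
7 0 0 0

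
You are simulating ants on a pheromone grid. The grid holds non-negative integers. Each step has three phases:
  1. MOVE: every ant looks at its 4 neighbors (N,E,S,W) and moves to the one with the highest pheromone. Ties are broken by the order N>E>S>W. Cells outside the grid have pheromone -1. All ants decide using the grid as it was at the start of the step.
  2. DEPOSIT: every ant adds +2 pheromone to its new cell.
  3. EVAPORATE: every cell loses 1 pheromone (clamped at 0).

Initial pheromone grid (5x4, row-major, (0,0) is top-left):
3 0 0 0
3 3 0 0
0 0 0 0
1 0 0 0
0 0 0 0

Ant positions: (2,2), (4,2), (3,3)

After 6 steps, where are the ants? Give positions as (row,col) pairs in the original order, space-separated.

Step 1: ant0:(2,2)->N->(1,2) | ant1:(4,2)->N->(3,2) | ant2:(3,3)->N->(2,3)
  grid max=2 at (0,0)
Step 2: ant0:(1,2)->W->(1,1) | ant1:(3,2)->N->(2,2) | ant2:(2,3)->N->(1,3)
  grid max=3 at (1,1)
Step 3: ant0:(1,1)->W->(1,0) | ant1:(2,2)->N->(1,2) | ant2:(1,3)->N->(0,3)
  grid max=2 at (1,0)
Step 4: ant0:(1,0)->E->(1,1) | ant1:(1,2)->W->(1,1) | ant2:(0,3)->S->(1,3)
  grid max=5 at (1,1)
Step 5: ant0:(1,1)->W->(1,0) | ant1:(1,1)->W->(1,0) | ant2:(1,3)->N->(0,3)
  grid max=4 at (1,0)
Step 6: ant0:(1,0)->E->(1,1) | ant1:(1,0)->E->(1,1) | ant2:(0,3)->S->(1,3)
  grid max=7 at (1,1)

(1,1) (1,1) (1,3)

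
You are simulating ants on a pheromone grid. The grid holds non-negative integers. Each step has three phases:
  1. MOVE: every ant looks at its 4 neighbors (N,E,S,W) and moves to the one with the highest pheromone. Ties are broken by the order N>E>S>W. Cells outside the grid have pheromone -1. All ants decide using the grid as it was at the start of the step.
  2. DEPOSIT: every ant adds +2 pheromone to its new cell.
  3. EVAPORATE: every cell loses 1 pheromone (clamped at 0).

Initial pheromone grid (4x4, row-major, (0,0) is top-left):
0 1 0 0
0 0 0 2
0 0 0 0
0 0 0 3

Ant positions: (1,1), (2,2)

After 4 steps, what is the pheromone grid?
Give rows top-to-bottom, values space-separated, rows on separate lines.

After step 1: ants at (0,1),(1,2)
  0 2 0 0
  0 0 1 1
  0 0 0 0
  0 0 0 2
After step 2: ants at (0,2),(1,3)
  0 1 1 0
  0 0 0 2
  0 0 0 0
  0 0 0 1
After step 3: ants at (0,1),(0,3)
  0 2 0 1
  0 0 0 1
  0 0 0 0
  0 0 0 0
After step 4: ants at (0,2),(1,3)
  0 1 1 0
  0 0 0 2
  0 0 0 0
  0 0 0 0

0 1 1 0
0 0 0 2
0 0 0 0
0 0 0 0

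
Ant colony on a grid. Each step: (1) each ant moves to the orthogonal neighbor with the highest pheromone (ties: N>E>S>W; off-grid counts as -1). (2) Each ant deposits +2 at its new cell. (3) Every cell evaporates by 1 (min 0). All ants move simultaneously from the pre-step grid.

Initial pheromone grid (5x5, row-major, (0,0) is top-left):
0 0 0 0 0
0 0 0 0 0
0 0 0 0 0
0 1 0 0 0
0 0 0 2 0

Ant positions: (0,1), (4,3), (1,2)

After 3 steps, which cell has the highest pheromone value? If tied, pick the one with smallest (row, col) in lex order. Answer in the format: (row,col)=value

Step 1: ant0:(0,1)->E->(0,2) | ant1:(4,3)->N->(3,3) | ant2:(1,2)->N->(0,2)
  grid max=3 at (0,2)
Step 2: ant0:(0,2)->E->(0,3) | ant1:(3,3)->S->(4,3) | ant2:(0,2)->E->(0,3)
  grid max=3 at (0,3)
Step 3: ant0:(0,3)->W->(0,2) | ant1:(4,3)->N->(3,3) | ant2:(0,3)->W->(0,2)
  grid max=5 at (0,2)
Final grid:
  0 0 5 2 0
  0 0 0 0 0
  0 0 0 0 0
  0 0 0 1 0
  0 0 0 1 0
Max pheromone 5 at (0,2)

Answer: (0,2)=5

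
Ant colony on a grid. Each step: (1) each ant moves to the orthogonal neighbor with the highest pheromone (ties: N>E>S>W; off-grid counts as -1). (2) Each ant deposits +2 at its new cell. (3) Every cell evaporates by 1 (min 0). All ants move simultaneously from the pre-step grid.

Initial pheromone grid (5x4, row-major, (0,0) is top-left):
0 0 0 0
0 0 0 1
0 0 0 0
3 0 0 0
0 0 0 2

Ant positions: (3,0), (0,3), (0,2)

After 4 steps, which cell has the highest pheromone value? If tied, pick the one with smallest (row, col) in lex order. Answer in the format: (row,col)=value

Step 1: ant0:(3,0)->N->(2,0) | ant1:(0,3)->S->(1,3) | ant2:(0,2)->E->(0,3)
  grid max=2 at (1,3)
Step 2: ant0:(2,0)->S->(3,0) | ant1:(1,3)->N->(0,3) | ant2:(0,3)->S->(1,3)
  grid max=3 at (1,3)
Step 3: ant0:(3,0)->N->(2,0) | ant1:(0,3)->S->(1,3) | ant2:(1,3)->N->(0,3)
  grid max=4 at (1,3)
Step 4: ant0:(2,0)->S->(3,0) | ant1:(1,3)->N->(0,3) | ant2:(0,3)->S->(1,3)
  grid max=5 at (1,3)
Final grid:
  0 0 0 4
  0 0 0 5
  0 0 0 0
  3 0 0 0
  0 0 0 0
Max pheromone 5 at (1,3)

Answer: (1,3)=5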